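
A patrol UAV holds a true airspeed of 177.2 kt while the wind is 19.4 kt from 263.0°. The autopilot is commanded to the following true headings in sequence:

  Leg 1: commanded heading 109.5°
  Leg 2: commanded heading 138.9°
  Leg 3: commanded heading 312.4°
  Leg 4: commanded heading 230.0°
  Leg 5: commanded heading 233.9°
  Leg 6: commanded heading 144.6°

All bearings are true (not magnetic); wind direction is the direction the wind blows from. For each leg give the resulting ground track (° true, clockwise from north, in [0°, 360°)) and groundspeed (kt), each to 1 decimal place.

Leg 1: track=107.0°, groundspeed=194.8 kt
Leg 2: track=134.0°, groundspeed=188.8 kt
Leg 3: track=317.5°, groundspeed=165.2 kt
Leg 4: track=226.2°, groundspeed=161.3 kt
Leg 5: track=230.5°, groundspeed=160.5 kt
Leg 6: track=139.4°, groundspeed=187.2 kt

Leg 1: heading 109.5°; drift -2.5° → track 107.0°, groundspeed 194.8 kt
Leg 2: heading 138.9°; drift -4.9° → track 134.0°, groundspeed 188.8 kt
Leg 3: heading 312.4°; drift +5.1° → track 317.5°, groundspeed 165.2 kt
Leg 4: heading 230.0°; drift -3.8° → track 226.2°, groundspeed 161.3 kt
Leg 5: heading 233.9°; drift -3.4° → track 230.5°, groundspeed 160.5 kt
Leg 6: heading 144.6°; drift -5.2° → track 139.4°, groundspeed 187.2 kt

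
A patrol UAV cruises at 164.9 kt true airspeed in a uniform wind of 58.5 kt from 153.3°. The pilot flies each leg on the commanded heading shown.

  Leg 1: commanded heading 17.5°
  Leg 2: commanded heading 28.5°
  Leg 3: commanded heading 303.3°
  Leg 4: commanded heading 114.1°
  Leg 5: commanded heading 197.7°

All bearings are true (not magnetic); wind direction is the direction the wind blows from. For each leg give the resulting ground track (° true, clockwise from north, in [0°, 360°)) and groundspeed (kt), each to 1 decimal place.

Leg 1: track=6.3°, groundspeed=210.8 kt
Leg 2: track=14.9°, groundspeed=204.0 kt
Leg 3: track=311.0°, groundspeed=217.5 kt
Leg 4: track=96.9°, groundspeed=125.2 kt
Leg 5: track=216.1°, groundspeed=129.7 kt

Leg 1: heading 17.5°; drift -11.2° → track 6.3°, groundspeed 210.8 kt
Leg 2: heading 28.5°; drift -13.6° → track 14.9°, groundspeed 204.0 kt
Leg 3: heading 303.3°; drift +7.7° → track 311.0°, groundspeed 217.5 kt
Leg 4: heading 114.1°; drift -17.2° → track 96.9°, groundspeed 125.2 kt
Leg 5: heading 197.7°; drift +18.4° → track 216.1°, groundspeed 129.7 kt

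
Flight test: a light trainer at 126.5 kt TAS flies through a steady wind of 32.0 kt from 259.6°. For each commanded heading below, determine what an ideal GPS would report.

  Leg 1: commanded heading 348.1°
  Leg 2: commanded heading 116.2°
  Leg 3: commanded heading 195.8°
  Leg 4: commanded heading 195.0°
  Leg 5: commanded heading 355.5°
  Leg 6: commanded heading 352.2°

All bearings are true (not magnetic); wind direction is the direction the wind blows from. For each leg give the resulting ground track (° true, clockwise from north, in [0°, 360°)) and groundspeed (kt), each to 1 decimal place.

Leg 1: heading 348.1°; drift +14.3° → track 2.4°, groundspeed 129.7 kt
Leg 2: heading 116.2°; drift -7.1° → track 109.1°, groundspeed 153.4 kt
Leg 3: heading 195.8°; drift -14.3° → track 181.5°, groundspeed 116.0 kt
Leg 4: heading 195.0°; drift -14.4° → track 180.6°, groundspeed 116.4 kt
Leg 5: heading 355.5°; drift +13.8° → track 9.3°, groundspeed 133.6 kt
Leg 6: heading 352.2°; drift +14.0° → track 6.2°, groundspeed 131.9 kt

Leg 1: track=2.4°, groundspeed=129.7 kt
Leg 2: track=109.1°, groundspeed=153.4 kt
Leg 3: track=181.5°, groundspeed=116.0 kt
Leg 4: track=180.6°, groundspeed=116.4 kt
Leg 5: track=9.3°, groundspeed=133.6 kt
Leg 6: track=6.2°, groundspeed=131.9 kt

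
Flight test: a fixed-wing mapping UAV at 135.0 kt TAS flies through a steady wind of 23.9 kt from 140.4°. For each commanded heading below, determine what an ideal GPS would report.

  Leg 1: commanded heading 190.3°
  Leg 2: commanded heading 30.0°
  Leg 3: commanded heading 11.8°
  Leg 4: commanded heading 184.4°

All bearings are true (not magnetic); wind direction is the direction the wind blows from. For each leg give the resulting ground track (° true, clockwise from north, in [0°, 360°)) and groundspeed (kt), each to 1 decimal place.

Leg 1: track=199.0°, groundspeed=121.0 kt
Leg 2: track=21.1°, groundspeed=145.1 kt
Leg 3: track=4.7°, groundspeed=151.1 kt
Leg 4: track=192.4°, groundspeed=119.0 kt

Leg 1: heading 190.3°; drift +8.7° → track 199.0°, groundspeed 121.0 kt
Leg 2: heading 30.0°; drift -8.9° → track 21.1°, groundspeed 145.1 kt
Leg 3: heading 11.8°; drift -7.1° → track 4.7°, groundspeed 151.1 kt
Leg 4: heading 184.4°; drift +8.0° → track 192.4°, groundspeed 119.0 kt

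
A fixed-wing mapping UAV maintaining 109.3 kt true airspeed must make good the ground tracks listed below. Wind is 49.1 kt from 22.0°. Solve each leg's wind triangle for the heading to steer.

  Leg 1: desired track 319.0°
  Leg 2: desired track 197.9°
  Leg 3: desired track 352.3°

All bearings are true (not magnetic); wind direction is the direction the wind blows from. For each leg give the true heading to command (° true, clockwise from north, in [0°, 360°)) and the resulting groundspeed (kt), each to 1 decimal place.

Leg 1: heading=342.6°, groundspeed=77.9 kt
Leg 2: heading=196.1°, groundspeed=158.2 kt
Leg 3: heading=5.2°, groundspeed=63.9 kt

Leg 1: desired track 319.0°; wind correction +23.6° → command heading 342.6°, groundspeed 77.9 kt
Leg 2: desired track 197.9°; wind correction -1.8° → command heading 196.1°, groundspeed 158.2 kt
Leg 3: desired track 352.3°; wind correction +12.9° → command heading 5.2°, groundspeed 63.9 kt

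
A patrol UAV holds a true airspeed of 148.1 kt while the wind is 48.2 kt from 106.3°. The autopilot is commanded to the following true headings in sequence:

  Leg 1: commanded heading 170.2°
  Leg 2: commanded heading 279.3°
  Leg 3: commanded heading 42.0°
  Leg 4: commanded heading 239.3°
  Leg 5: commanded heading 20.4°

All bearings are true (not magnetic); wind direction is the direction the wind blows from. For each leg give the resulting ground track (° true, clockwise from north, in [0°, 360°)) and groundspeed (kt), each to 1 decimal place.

Leg 1: track=189.0°, groundspeed=134.1 kt
Leg 2: track=281.0°, groundspeed=196.0 kt
Leg 3: track=23.1°, groundspeed=134.4 kt
Leg 4: track=250.3°, groundspeed=184.4 kt
Leg 5: track=2.0°, groundspeed=152.4 kt

Leg 1: heading 170.2°; drift +18.8° → track 189.0°, groundspeed 134.1 kt
Leg 2: heading 279.3°; drift +1.7° → track 281.0°, groundspeed 196.0 kt
Leg 3: heading 42.0°; drift -18.9° → track 23.1°, groundspeed 134.4 kt
Leg 4: heading 239.3°; drift +11.0° → track 250.3°, groundspeed 184.4 kt
Leg 5: heading 20.4°; drift -18.4° → track 2.0°, groundspeed 152.4 kt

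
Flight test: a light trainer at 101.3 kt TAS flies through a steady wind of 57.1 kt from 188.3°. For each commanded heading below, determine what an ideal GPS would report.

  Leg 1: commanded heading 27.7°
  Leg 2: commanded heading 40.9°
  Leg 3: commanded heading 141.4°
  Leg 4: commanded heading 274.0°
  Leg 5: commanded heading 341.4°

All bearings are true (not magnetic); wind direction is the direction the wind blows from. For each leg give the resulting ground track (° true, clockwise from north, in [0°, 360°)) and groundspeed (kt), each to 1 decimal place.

Leg 1: heading 27.7°; drift -7.0° → track 20.7°, groundspeed 156.3 kt
Leg 2: heading 40.9°; drift -11.6° → track 29.3°, groundspeed 152.5 kt
Leg 3: heading 141.4°; drift -33.8° → track 107.6°, groundspeed 75.0 kt
Leg 4: heading 274.0°; drift +30.4° → track 304.4°, groundspeed 112.5 kt
Leg 5: heading 341.4°; drift +9.6° → track 351.0°, groundspeed 154.4 kt

Leg 1: track=20.7°, groundspeed=156.3 kt
Leg 2: track=29.3°, groundspeed=152.5 kt
Leg 3: track=107.6°, groundspeed=75.0 kt
Leg 4: track=304.4°, groundspeed=112.5 kt
Leg 5: track=351.0°, groundspeed=154.4 kt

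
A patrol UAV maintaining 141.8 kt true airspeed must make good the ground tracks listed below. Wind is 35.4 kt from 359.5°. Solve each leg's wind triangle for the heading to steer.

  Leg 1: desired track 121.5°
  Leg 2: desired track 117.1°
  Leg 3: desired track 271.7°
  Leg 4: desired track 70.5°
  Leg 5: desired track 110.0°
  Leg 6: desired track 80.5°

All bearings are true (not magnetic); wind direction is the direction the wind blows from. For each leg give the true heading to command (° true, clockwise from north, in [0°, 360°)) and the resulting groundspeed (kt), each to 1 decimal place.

Leg 1: heading=109.3°, groundspeed=157.3 kt
Leg 2: heading=104.3°, groundspeed=154.7 kt
Leg 3: heading=286.1°, groundspeed=136.0 kt
Leg 4: heading=56.8°, groundspeed=126.3 kt
Leg 5: heading=96.5°, groundspeed=150.3 kt
Leg 6: heading=66.2°, groundspeed=131.9 kt

Leg 1: desired track 121.5°; wind correction -12.2° → command heading 109.3°, groundspeed 157.3 kt
Leg 2: desired track 117.1°; wind correction -12.8° → command heading 104.3°, groundspeed 154.7 kt
Leg 3: desired track 271.7°; wind correction +14.4° → command heading 286.1°, groundspeed 136.0 kt
Leg 4: desired track 70.5°; wind correction -13.7° → command heading 56.8°, groundspeed 126.3 kt
Leg 5: desired track 110.0°; wind correction -13.5° → command heading 96.5°, groundspeed 150.3 kt
Leg 6: desired track 80.5°; wind correction -14.3° → command heading 66.2°, groundspeed 131.9 kt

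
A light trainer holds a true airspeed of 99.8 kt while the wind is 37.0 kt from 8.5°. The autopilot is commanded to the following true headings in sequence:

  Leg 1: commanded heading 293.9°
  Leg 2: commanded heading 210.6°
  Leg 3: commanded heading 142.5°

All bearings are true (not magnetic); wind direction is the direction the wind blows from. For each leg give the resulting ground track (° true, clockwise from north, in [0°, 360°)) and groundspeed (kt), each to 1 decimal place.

Leg 1: track=272.3°, groundspeed=96.8 kt
Leg 2: track=204.7°, groundspeed=134.8 kt
Leg 3: track=154.5°, groundspeed=128.3 kt

Leg 1: heading 293.9°; drift -21.6° → track 272.3°, groundspeed 96.8 kt
Leg 2: heading 210.6°; drift -5.9° → track 204.7°, groundspeed 134.8 kt
Leg 3: heading 142.5°; drift +12.0° → track 154.5°, groundspeed 128.3 kt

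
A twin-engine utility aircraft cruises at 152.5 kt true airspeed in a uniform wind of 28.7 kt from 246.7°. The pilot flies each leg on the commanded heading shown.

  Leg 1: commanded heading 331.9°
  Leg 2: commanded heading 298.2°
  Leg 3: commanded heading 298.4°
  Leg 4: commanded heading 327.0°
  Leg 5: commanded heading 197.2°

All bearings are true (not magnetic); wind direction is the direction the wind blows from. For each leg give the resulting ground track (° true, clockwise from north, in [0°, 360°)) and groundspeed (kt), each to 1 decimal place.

Leg 1: heading 331.9°; drift +10.8° → track 342.7°, groundspeed 152.8 kt
Leg 2: heading 298.2°; drift +9.5° → track 307.7°, groundspeed 136.5 kt
Leg 3: heading 298.4°; drift +9.5° → track 307.9°, groundspeed 136.6 kt
Leg 4: heading 327.0°; drift +10.8° → track 337.8°, groundspeed 150.3 kt
Leg 5: heading 197.2°; drift -9.3° → track 187.9°, groundspeed 135.6 kt

Leg 1: track=342.7°, groundspeed=152.8 kt
Leg 2: track=307.7°, groundspeed=136.5 kt
Leg 3: track=307.9°, groundspeed=136.6 kt
Leg 4: track=337.8°, groundspeed=150.3 kt
Leg 5: track=187.9°, groundspeed=135.6 kt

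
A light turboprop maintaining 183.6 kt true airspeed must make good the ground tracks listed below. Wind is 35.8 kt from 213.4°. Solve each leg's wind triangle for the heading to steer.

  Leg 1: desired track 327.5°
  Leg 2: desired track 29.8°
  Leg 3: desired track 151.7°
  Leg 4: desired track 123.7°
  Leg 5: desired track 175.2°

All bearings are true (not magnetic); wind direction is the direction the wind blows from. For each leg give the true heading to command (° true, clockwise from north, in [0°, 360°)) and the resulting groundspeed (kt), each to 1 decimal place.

Leg 1: heading=317.2°, groundspeed=195.3 kt
Leg 2: heading=29.1°, groundspeed=219.3 kt
Leg 3: heading=161.6°, groundspeed=163.9 kt
Leg 4: heading=134.9°, groundspeed=179.9 kt
Leg 5: heading=182.1°, groundspeed=154.1 kt

Leg 1: desired track 327.5°; wind correction -10.3° → command heading 317.2°, groundspeed 195.3 kt
Leg 2: desired track 29.8°; wind correction -0.7° → command heading 29.1°, groundspeed 219.3 kt
Leg 3: desired track 151.7°; wind correction +9.9° → command heading 161.6°, groundspeed 163.9 kt
Leg 4: desired track 123.7°; wind correction +11.2° → command heading 134.9°, groundspeed 179.9 kt
Leg 5: desired track 175.2°; wind correction +6.9° → command heading 182.1°, groundspeed 154.1 kt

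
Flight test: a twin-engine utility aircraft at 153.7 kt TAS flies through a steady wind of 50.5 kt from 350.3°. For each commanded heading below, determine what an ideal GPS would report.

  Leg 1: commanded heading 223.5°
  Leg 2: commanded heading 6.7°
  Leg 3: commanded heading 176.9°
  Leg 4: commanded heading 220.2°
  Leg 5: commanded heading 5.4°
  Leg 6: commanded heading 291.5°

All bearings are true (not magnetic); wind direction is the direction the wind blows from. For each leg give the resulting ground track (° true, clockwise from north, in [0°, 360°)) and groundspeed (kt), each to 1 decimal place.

Leg 1: heading 223.5°; drift -12.4° → track 211.1°, groundspeed 188.3 kt
Leg 2: heading 6.7°; drift +7.7° → track 14.4°, groundspeed 106.2 kt
Leg 3: heading 176.9°; drift -1.6° → track 175.3°, groundspeed 203.9 kt
Leg 4: heading 220.2°; drift -11.7° → track 208.5°, groundspeed 190.2 kt
Leg 5: heading 5.4°; drift +7.1° → track 12.5°, groundspeed 105.8 kt
Leg 6: heading 291.5°; drift -18.7° → track 272.8°, groundspeed 134.7 kt

Leg 1: track=211.1°, groundspeed=188.3 kt
Leg 2: track=14.4°, groundspeed=106.2 kt
Leg 3: track=175.3°, groundspeed=203.9 kt
Leg 4: track=208.5°, groundspeed=190.2 kt
Leg 5: track=12.5°, groundspeed=105.8 kt
Leg 6: track=272.8°, groundspeed=134.7 kt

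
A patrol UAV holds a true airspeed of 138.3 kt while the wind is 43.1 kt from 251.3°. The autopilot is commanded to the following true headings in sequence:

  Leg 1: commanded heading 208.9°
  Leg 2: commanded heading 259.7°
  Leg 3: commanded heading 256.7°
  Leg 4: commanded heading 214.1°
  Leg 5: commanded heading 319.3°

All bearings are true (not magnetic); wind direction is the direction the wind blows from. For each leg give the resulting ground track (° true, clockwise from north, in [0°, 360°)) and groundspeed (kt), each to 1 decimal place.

Leg 1: heading 208.9°; drift -15.3° → track 193.6°, groundspeed 110.4 kt
Leg 2: heading 259.7°; drift +3.8° → track 263.5°, groundspeed 95.9 kt
Leg 3: heading 256.7°; drift +2.4° → track 259.1°, groundspeed 95.5 kt
Leg 4: heading 214.1°; drift -14.1° → track 200.0°, groundspeed 107.2 kt
Leg 5: heading 319.3°; drift +18.1° → track 337.4°, groundspeed 128.5 kt

Leg 1: track=193.6°, groundspeed=110.4 kt
Leg 2: track=263.5°, groundspeed=95.9 kt
Leg 3: track=259.1°, groundspeed=95.5 kt
Leg 4: track=200.0°, groundspeed=107.2 kt
Leg 5: track=337.4°, groundspeed=128.5 kt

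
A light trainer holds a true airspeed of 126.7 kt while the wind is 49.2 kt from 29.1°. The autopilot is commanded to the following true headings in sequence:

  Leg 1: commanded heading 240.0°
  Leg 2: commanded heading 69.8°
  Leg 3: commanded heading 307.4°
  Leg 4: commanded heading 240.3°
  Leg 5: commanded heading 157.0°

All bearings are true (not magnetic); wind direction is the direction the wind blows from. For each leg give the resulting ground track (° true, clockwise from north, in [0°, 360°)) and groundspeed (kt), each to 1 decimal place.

Leg 1: heading 240.0°; drift -8.5° → track 231.5°, groundspeed 170.8 kt
Leg 2: heading 69.8°; drift +19.7° → track 89.5°, groundspeed 95.0 kt
Leg 3: heading 307.4°; drift -22.1° → track 285.3°, groundspeed 129.1 kt
Leg 4: heading 240.3°; drift -8.6° → track 231.7°, groundspeed 170.7 kt
Leg 5: heading 157.0°; drift +13.9° → track 170.9°, groundspeed 161.7 kt

Leg 1: track=231.5°, groundspeed=170.8 kt
Leg 2: track=89.5°, groundspeed=95.0 kt
Leg 3: track=285.3°, groundspeed=129.1 kt
Leg 4: track=231.7°, groundspeed=170.7 kt
Leg 5: track=170.9°, groundspeed=161.7 kt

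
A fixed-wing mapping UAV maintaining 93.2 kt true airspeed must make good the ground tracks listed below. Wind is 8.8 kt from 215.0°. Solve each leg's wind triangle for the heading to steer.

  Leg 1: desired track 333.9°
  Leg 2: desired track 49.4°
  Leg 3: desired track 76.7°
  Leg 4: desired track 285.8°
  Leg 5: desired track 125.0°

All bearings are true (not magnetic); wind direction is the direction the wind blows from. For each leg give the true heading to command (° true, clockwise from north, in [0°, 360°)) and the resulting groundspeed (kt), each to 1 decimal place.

Leg 1: heading=329.2°, groundspeed=97.1 kt
Leg 2: heading=50.7°, groundspeed=101.7 kt
Leg 3: heading=80.3°, groundspeed=99.6 kt
Leg 4: heading=280.7°, groundspeed=89.9 kt
Leg 5: heading=130.4°, groundspeed=92.8 kt

Leg 1: desired track 333.9°; wind correction -4.7° → command heading 329.2°, groundspeed 97.1 kt
Leg 2: desired track 49.4°; wind correction +1.3° → command heading 50.7°, groundspeed 101.7 kt
Leg 3: desired track 76.7°; wind correction +3.6° → command heading 80.3°, groundspeed 99.6 kt
Leg 4: desired track 285.8°; wind correction -5.1° → command heading 280.7°, groundspeed 89.9 kt
Leg 5: desired track 125.0°; wind correction +5.4° → command heading 130.4°, groundspeed 92.8 kt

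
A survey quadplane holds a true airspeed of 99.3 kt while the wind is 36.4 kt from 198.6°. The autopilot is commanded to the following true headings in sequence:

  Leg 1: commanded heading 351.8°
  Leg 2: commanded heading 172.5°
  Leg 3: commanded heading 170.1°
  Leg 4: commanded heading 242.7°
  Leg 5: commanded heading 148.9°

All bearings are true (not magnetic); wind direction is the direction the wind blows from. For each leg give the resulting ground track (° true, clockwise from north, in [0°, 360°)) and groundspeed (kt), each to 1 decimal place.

Leg 1: heading 351.8°; drift +7.1° → track 358.9°, groundspeed 132.8 kt
Leg 2: heading 172.5°; drift -13.5° → track 159.0°, groundspeed 68.5 kt
Leg 3: heading 170.1°; drift -14.5° → track 155.6°, groundspeed 69.5 kt
Leg 4: heading 242.7°; drift +19.1° → track 261.8°, groundspeed 77.4 kt
Leg 5: heading 148.9°; drift -20.1° → track 128.8°, groundspeed 80.7 kt

Leg 1: track=358.9°, groundspeed=132.8 kt
Leg 2: track=159.0°, groundspeed=68.5 kt
Leg 3: track=155.6°, groundspeed=69.5 kt
Leg 4: track=261.8°, groundspeed=77.4 kt
Leg 5: track=128.8°, groundspeed=80.7 kt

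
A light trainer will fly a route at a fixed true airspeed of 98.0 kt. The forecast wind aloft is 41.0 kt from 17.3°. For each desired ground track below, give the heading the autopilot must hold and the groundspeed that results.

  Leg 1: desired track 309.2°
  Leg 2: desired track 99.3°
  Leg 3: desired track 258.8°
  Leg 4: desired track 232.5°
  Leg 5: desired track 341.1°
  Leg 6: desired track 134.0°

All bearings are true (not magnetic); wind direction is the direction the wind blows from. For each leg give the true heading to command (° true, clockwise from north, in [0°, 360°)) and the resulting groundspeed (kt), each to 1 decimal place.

Leg 1: desired track 309.2°; wind correction +22.8° → command heading 332.0°, groundspeed 75.0 kt
Leg 2: desired track 99.3°; wind correction -24.5° → command heading 74.8°, groundspeed 83.5 kt
Leg 3: desired track 258.8°; wind correction +21.6° → command heading 280.4°, groundspeed 110.7 kt
Leg 4: desired track 232.5°; wind correction +14.0° → command heading 246.5°, groundspeed 128.6 kt
Leg 5: desired track 341.1°; wind correction +14.3° → command heading 355.4°, groundspeed 61.9 kt
Leg 6: desired track 134.0°; wind correction -21.9° → command heading 112.1°, groundspeed 109.3 kt

Leg 1: heading=332.0°, groundspeed=75.0 kt
Leg 2: heading=74.8°, groundspeed=83.5 kt
Leg 3: heading=280.4°, groundspeed=110.7 kt
Leg 4: heading=246.5°, groundspeed=128.6 kt
Leg 5: heading=355.4°, groundspeed=61.9 kt
Leg 6: heading=112.1°, groundspeed=109.3 kt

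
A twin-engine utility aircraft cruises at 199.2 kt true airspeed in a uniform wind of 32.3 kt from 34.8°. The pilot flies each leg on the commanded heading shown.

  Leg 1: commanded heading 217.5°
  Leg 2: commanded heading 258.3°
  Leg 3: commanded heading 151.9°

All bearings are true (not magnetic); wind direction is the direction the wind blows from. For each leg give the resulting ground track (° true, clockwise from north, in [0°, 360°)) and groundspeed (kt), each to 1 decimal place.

Leg 1: track=217.1°, groundspeed=231.5 kt
Leg 2: track=252.6°, groundspeed=223.7 kt
Leg 3: track=159.6°, groundspeed=215.8 kt

Leg 1: heading 217.5°; drift -0.4° → track 217.1°, groundspeed 231.5 kt
Leg 2: heading 258.3°; drift -5.7° → track 252.6°, groundspeed 223.7 kt
Leg 3: heading 151.9°; drift +7.7° → track 159.6°, groundspeed 215.8 kt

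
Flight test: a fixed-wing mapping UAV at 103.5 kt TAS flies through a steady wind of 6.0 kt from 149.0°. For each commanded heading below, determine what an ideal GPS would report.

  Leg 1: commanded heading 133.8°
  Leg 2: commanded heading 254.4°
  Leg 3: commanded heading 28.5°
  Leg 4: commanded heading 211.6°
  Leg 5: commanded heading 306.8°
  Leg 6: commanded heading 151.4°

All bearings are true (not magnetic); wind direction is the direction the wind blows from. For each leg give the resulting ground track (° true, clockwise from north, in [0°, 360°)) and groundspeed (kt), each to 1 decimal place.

Leg 1: heading 133.8°; drift -0.9° → track 132.9°, groundspeed 97.7 kt
Leg 2: heading 254.4°; drift +3.2° → track 257.6°, groundspeed 105.3 kt
Leg 3: heading 28.5°; drift -2.8° → track 25.7°, groundspeed 106.7 kt
Leg 4: heading 211.6°; drift +3.0° → track 214.6°, groundspeed 100.9 kt
Leg 5: heading 306.8°; drift +1.2° → track 308.0°, groundspeed 109.1 kt
Leg 6: heading 151.4°; drift +0.1° → track 151.5°, groundspeed 97.5 kt

Leg 1: track=132.9°, groundspeed=97.7 kt
Leg 2: track=257.6°, groundspeed=105.3 kt
Leg 3: track=25.7°, groundspeed=106.7 kt
Leg 4: track=214.6°, groundspeed=100.9 kt
Leg 5: track=308.0°, groundspeed=109.1 kt
Leg 6: track=151.5°, groundspeed=97.5 kt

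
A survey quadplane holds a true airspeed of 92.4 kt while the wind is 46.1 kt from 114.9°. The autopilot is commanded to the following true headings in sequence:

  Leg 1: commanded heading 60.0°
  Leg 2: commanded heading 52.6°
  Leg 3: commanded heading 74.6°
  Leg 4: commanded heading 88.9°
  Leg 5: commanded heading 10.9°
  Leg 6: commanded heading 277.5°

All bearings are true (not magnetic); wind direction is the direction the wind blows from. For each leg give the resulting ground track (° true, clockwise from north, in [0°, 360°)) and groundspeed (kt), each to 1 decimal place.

Leg 1: heading 60.0°; drift -29.8° → track 30.2°, groundspeed 75.9 kt
Leg 2: heading 52.6°; drift -29.9° → track 22.7°, groundspeed 81.9 kt
Leg 3: heading 74.6°; drift -27.5° → track 47.1°, groundspeed 64.5 kt
Leg 4: heading 88.9°; drift -21.6° → track 67.3°, groundspeed 54.8 kt
Leg 5: heading 10.9°; drift -23.4° → track 347.5°, groundspeed 112.8 kt
Leg 6: heading 277.5°; drift +5.8° → track 283.3°, groundspeed 137.1 kt

Leg 1: track=30.2°, groundspeed=75.9 kt
Leg 2: track=22.7°, groundspeed=81.9 kt
Leg 3: track=47.1°, groundspeed=64.5 kt
Leg 4: track=67.3°, groundspeed=54.8 kt
Leg 5: track=347.5°, groundspeed=112.8 kt
Leg 6: track=283.3°, groundspeed=137.1 kt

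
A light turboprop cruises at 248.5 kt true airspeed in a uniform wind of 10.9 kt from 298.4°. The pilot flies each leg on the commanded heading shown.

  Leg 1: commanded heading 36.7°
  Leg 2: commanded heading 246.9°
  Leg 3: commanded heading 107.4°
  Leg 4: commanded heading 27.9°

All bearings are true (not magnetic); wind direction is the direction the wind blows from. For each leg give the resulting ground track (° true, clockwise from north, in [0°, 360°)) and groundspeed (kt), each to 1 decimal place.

Leg 1: heading 36.7°; drift +2.5° → track 39.2°, groundspeed 250.3 kt
Leg 2: heading 246.9°; drift -2.0° → track 244.9°, groundspeed 241.9 kt
Leg 3: heading 107.4°; drift +0.5° → track 107.9°, groundspeed 259.2 kt
Leg 4: heading 27.9°; drift +2.5° → track 30.4°, groundspeed 248.6 kt

Leg 1: track=39.2°, groundspeed=250.3 kt
Leg 2: track=244.9°, groundspeed=241.9 kt
Leg 3: track=107.9°, groundspeed=259.2 kt
Leg 4: track=30.4°, groundspeed=248.6 kt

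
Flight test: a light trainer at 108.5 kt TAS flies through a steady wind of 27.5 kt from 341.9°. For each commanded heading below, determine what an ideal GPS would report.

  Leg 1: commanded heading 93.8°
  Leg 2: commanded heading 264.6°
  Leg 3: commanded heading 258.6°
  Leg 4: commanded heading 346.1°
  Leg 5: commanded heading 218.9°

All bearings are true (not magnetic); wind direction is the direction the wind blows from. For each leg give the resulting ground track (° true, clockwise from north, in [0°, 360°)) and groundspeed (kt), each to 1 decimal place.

Leg 1: heading 93.8°; drift +12.1° → track 105.9°, groundspeed 121.5 kt
Leg 2: heading 264.6°; drift -14.7° → track 249.9°, groundspeed 105.9 kt
Leg 3: heading 258.6°; drift -14.5° → track 244.1°, groundspeed 108.8 kt
Leg 4: heading 346.1°; drift +1.4° → track 347.5°, groundspeed 81.1 kt
Leg 5: heading 218.9°; drift -10.6° → track 208.3°, groundspeed 125.6 kt

Leg 1: track=105.9°, groundspeed=121.5 kt
Leg 2: track=249.9°, groundspeed=105.9 kt
Leg 3: track=244.1°, groundspeed=108.8 kt
Leg 4: track=347.5°, groundspeed=81.1 kt
Leg 5: track=208.3°, groundspeed=125.6 kt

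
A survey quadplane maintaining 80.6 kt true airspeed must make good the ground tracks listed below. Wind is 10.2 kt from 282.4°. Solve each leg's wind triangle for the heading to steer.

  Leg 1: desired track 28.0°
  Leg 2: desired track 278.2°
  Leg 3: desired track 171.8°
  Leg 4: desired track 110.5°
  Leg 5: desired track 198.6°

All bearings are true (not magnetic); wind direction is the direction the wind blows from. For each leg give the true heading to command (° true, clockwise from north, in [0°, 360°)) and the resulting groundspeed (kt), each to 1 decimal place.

Leg 1: desired track 28.0°; wind correction -7.0° → command heading 21.0°, groundspeed 82.7 kt
Leg 2: desired track 278.2°; wind correction +0.5° → command heading 278.7°, groundspeed 70.4 kt
Leg 3: desired track 171.8°; wind correction +6.8° → command heading 178.6°, groundspeed 83.6 kt
Leg 4: desired track 110.5°; wind correction +1.0° → command heading 111.5°, groundspeed 90.7 kt
Leg 5: desired track 198.6°; wind correction +7.2° → command heading 205.8°, groundspeed 78.9 kt

Leg 1: heading=21.0°, groundspeed=82.7 kt
Leg 2: heading=278.7°, groundspeed=70.4 kt
Leg 3: heading=178.6°, groundspeed=83.6 kt
Leg 4: heading=111.5°, groundspeed=90.7 kt
Leg 5: heading=205.8°, groundspeed=78.9 kt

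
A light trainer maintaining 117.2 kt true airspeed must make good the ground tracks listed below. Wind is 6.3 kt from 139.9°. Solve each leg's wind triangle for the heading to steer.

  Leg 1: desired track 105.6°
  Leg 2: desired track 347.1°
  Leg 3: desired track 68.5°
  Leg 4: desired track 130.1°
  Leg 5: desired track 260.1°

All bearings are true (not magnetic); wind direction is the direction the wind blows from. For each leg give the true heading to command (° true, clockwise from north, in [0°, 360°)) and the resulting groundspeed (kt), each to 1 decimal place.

Leg 1: heading=107.3°, groundspeed=111.9 kt
Leg 2: heading=348.5°, groundspeed=122.8 kt
Leg 3: heading=71.4°, groundspeed=115.0 kt
Leg 4: heading=130.6°, groundspeed=111.0 kt
Leg 5: heading=257.4°, groundspeed=120.2 kt

Leg 1: desired track 105.6°; wind correction +1.7° → command heading 107.3°, groundspeed 111.9 kt
Leg 2: desired track 347.1°; wind correction +1.4° → command heading 348.5°, groundspeed 122.8 kt
Leg 3: desired track 68.5°; wind correction +2.9° → command heading 71.4°, groundspeed 115.0 kt
Leg 4: desired track 130.1°; wind correction +0.5° → command heading 130.6°, groundspeed 111.0 kt
Leg 5: desired track 260.1°; wind correction -2.7° → command heading 257.4°, groundspeed 120.2 kt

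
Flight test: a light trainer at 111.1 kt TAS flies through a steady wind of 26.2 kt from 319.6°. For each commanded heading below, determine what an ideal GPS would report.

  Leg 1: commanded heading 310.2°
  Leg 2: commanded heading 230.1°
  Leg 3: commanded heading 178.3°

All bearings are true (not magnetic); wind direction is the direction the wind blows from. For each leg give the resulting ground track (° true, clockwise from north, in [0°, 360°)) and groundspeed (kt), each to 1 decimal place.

Leg 1: heading 310.2°; drift -2.9° → track 307.3°, groundspeed 85.4 kt
Leg 2: heading 230.1°; drift -13.3° → track 216.8°, groundspeed 113.9 kt
Leg 3: heading 178.3°; drift -7.1° → track 171.2°, groundspeed 132.6 kt

Leg 1: track=307.3°, groundspeed=85.4 kt
Leg 2: track=216.8°, groundspeed=113.9 kt
Leg 3: track=171.2°, groundspeed=132.6 kt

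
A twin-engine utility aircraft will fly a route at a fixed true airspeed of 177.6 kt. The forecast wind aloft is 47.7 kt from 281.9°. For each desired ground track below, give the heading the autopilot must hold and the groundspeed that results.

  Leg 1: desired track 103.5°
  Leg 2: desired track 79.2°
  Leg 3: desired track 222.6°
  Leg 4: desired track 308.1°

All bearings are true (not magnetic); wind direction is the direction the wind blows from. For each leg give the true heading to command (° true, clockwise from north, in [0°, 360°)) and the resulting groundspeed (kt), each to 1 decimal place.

Leg 1: desired track 103.5°; wind correction +0.4° → command heading 103.9°, groundspeed 225.3 kt
Leg 2: desired track 79.2°; wind correction -5.9° → command heading 73.3°, groundspeed 220.6 kt
Leg 3: desired track 222.6°; wind correction +13.4° → command heading 236.0°, groundspeed 148.4 kt
Leg 4: desired track 308.1°; wind correction -6.8° → command heading 301.3°, groundspeed 133.5 kt

Leg 1: heading=103.9°, groundspeed=225.3 kt
Leg 2: heading=73.3°, groundspeed=220.6 kt
Leg 3: heading=236.0°, groundspeed=148.4 kt
Leg 4: heading=301.3°, groundspeed=133.5 kt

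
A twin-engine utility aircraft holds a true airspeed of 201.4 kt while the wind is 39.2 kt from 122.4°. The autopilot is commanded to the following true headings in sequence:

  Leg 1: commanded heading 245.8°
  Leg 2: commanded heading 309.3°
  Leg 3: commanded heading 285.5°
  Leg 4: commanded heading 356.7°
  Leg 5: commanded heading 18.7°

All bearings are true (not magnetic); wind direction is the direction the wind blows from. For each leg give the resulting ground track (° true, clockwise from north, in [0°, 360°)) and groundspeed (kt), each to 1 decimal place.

Leg 1: track=254.1°, groundspeed=225.4 kt
Leg 2: track=308.2°, groundspeed=240.4 kt
Leg 3: track=288.2°, groundspeed=239.2 kt
Leg 4: track=348.6°, groundspeed=226.5 kt
Leg 5: track=8.5°, groundspeed=214.1 kt

Leg 1: heading 245.8°; drift +8.3° → track 254.1°, groundspeed 225.4 kt
Leg 2: heading 309.3°; drift -1.1° → track 308.2°, groundspeed 240.4 kt
Leg 3: heading 285.5°; drift +2.7° → track 288.2°, groundspeed 239.2 kt
Leg 4: heading 356.7°; drift -8.1° → track 348.6°, groundspeed 226.5 kt
Leg 5: heading 18.7°; drift -10.2° → track 8.5°, groundspeed 214.1 kt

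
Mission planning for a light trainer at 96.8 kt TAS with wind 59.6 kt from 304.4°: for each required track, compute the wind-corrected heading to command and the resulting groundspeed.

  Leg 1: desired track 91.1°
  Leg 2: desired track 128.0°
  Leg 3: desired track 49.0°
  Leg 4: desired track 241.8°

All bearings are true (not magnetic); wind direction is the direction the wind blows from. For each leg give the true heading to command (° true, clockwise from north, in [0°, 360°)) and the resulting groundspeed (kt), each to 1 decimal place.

Leg 1: desired track 91.1°; wind correction -19.8° → command heading 71.3°, groundspeed 140.9 kt
Leg 2: desired track 128.0°; wind correction +2.2° → command heading 130.2°, groundspeed 156.2 kt
Leg 3: desired track 49.0°; wind correction -36.6° → command heading 12.4°, groundspeed 92.8 kt
Leg 4: desired track 241.8°; wind correction +33.1° → command heading 274.9°, groundspeed 53.6 kt

Leg 1: heading=71.3°, groundspeed=140.9 kt
Leg 2: heading=130.2°, groundspeed=156.2 kt
Leg 3: heading=12.4°, groundspeed=92.8 kt
Leg 4: heading=274.9°, groundspeed=53.6 kt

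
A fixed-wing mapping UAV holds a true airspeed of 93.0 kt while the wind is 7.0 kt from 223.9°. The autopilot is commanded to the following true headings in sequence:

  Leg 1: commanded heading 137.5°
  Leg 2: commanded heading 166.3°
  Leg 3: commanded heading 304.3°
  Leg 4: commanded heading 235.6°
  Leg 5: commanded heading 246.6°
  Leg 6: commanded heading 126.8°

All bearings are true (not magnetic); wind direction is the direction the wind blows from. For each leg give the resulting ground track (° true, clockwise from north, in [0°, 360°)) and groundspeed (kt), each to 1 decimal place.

Leg 1: track=133.2°, groundspeed=92.8 kt
Leg 2: track=162.5°, groundspeed=89.4 kt
Leg 3: track=308.6°, groundspeed=92.1 kt
Leg 4: track=236.5°, groundspeed=86.2 kt
Leg 5: track=248.4°, groundspeed=86.6 kt
Leg 6: track=122.6°, groundspeed=94.1 kt

Leg 1: heading 137.5°; drift -4.3° → track 133.2°, groundspeed 92.8 kt
Leg 2: heading 166.3°; drift -3.8° → track 162.5°, groundspeed 89.4 kt
Leg 3: heading 304.3°; drift +4.3° → track 308.6°, groundspeed 92.1 kt
Leg 4: heading 235.6°; drift +0.9° → track 236.5°, groundspeed 86.2 kt
Leg 5: heading 246.6°; drift +1.8° → track 248.4°, groundspeed 86.6 kt
Leg 6: heading 126.8°; drift -4.2° → track 122.6°, groundspeed 94.1 kt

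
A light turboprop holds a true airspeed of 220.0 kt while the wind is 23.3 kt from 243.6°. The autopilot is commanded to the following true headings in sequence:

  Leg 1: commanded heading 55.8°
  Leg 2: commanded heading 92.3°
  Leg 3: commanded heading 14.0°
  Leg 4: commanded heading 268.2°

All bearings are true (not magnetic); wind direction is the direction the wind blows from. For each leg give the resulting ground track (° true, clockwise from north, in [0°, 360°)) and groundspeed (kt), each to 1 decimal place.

Leg 1: track=56.5°, groundspeed=243.1 kt
Leg 2: track=89.6°, groundspeed=240.7 kt
Leg 3: track=18.3°, groundspeed=235.8 kt
Leg 4: track=271.0°, groundspeed=199.1 kt

Leg 1: heading 55.8°; drift +0.7° → track 56.5°, groundspeed 243.1 kt
Leg 2: heading 92.3°; drift -2.7° → track 89.6°, groundspeed 240.7 kt
Leg 3: heading 14.0°; drift +4.3° → track 18.3°, groundspeed 235.8 kt
Leg 4: heading 268.2°; drift +2.8° → track 271.0°, groundspeed 199.1 kt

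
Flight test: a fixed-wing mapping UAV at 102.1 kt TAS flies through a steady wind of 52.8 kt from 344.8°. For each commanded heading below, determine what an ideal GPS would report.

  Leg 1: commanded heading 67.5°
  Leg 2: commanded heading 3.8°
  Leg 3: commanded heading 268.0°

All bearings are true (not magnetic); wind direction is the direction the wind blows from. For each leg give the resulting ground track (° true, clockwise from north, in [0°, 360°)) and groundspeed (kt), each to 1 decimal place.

Leg 1: heading 67.5°; drift +28.8° → track 96.3°, groundspeed 108.8 kt
Leg 2: heading 3.8°; drift +18.2° → track 22.0°, groundspeed 54.9 kt
Leg 3: heading 268.0°; drift -29.7° → track 238.3°, groundspeed 103.7 kt

Leg 1: track=96.3°, groundspeed=108.8 kt
Leg 2: track=22.0°, groundspeed=54.9 kt
Leg 3: track=238.3°, groundspeed=103.7 kt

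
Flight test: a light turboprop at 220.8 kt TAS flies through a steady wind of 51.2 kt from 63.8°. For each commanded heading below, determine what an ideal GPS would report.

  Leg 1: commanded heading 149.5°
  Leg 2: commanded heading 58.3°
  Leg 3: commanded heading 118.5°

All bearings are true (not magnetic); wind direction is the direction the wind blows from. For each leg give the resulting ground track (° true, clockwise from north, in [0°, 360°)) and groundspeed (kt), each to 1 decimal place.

Leg 1: heading 149.5°; drift +13.2° → track 162.7°, groundspeed 222.9 kt
Leg 2: heading 58.3°; drift -1.7° → track 56.6°, groundspeed 169.9 kt
Leg 3: heading 118.5°; drift +12.3° → track 130.8°, groundspeed 195.7 kt

Leg 1: track=162.7°, groundspeed=222.9 kt
Leg 2: track=56.6°, groundspeed=169.9 kt
Leg 3: track=130.8°, groundspeed=195.7 kt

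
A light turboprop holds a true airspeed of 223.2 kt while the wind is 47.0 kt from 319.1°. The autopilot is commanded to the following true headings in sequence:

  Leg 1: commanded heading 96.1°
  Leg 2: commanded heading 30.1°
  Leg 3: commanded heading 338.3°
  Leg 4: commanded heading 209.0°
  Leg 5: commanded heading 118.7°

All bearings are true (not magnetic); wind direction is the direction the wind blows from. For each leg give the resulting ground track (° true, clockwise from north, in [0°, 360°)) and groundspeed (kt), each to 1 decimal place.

Leg 1: heading 96.1°; drift +7.1° → track 103.2°, groundspeed 259.6 kt
Leg 2: heading 30.1°; drift +12.1° → track 42.2°, groundspeed 212.6 kt
Leg 3: heading 338.3°; drift +4.9° → track 343.2°, groundspeed 179.5 kt
Leg 4: heading 209.0°; drift -10.4° → track 198.6°, groundspeed 243.4 kt
Leg 5: heading 118.7°; drift +3.5° → track 122.2°, groundspeed 267.8 kt

Leg 1: track=103.2°, groundspeed=259.6 kt
Leg 2: track=42.2°, groundspeed=212.6 kt
Leg 3: track=343.2°, groundspeed=179.5 kt
Leg 4: track=198.6°, groundspeed=243.4 kt
Leg 5: track=122.2°, groundspeed=267.8 kt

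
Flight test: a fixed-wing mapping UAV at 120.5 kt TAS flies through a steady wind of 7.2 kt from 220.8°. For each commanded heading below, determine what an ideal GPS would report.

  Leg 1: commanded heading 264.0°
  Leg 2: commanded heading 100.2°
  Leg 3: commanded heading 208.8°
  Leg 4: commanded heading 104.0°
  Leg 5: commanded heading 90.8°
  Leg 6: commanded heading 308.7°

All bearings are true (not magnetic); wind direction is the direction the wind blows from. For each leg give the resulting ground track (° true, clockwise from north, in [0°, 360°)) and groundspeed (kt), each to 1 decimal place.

Leg 1: heading 264.0°; drift +2.4° → track 266.4°, groundspeed 115.4 kt
Leg 2: heading 100.2°; drift -2.9° → track 97.3°, groundspeed 124.3 kt
Leg 3: heading 208.8°; drift -0.8° → track 208.0°, groundspeed 113.5 kt
Leg 4: heading 104.0°; drift -3.0° → track 101.0°, groundspeed 123.9 kt
Leg 5: heading 90.8°; drift -2.5° → track 88.3°, groundspeed 125.2 kt
Leg 6: heading 308.7°; drift +3.4° → track 312.1°, groundspeed 120.5 kt

Leg 1: track=266.4°, groundspeed=115.4 kt
Leg 2: track=97.3°, groundspeed=124.3 kt
Leg 3: track=208.0°, groundspeed=113.5 kt
Leg 4: track=101.0°, groundspeed=123.9 kt
Leg 5: track=88.3°, groundspeed=125.2 kt
Leg 6: track=312.1°, groundspeed=120.5 kt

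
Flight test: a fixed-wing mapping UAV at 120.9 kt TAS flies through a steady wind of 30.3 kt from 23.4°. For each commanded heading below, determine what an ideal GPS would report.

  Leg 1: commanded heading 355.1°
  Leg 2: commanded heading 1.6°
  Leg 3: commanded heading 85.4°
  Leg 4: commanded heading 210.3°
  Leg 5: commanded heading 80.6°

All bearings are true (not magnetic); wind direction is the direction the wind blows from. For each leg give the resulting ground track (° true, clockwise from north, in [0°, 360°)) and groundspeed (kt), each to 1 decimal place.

Leg 1: track=346.4°, groundspeed=95.3 kt
Leg 2: track=354.7°, groundspeed=93.4 kt
Leg 3: track=99.5°, groundspeed=110.0 kt
Leg 4: track=208.9°, groundspeed=151.0 kt
Leg 5: track=94.3°, groundspeed=107.5 kt

Leg 1: heading 355.1°; drift -8.7° → track 346.4°, groundspeed 95.3 kt
Leg 2: heading 1.6°; drift -6.9° → track 354.7°, groundspeed 93.4 kt
Leg 3: heading 85.4°; drift +14.1° → track 99.5°, groundspeed 110.0 kt
Leg 4: heading 210.3°; drift -1.4° → track 208.9°, groundspeed 151.0 kt
Leg 5: heading 80.6°; drift +13.7° → track 94.3°, groundspeed 107.5 kt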